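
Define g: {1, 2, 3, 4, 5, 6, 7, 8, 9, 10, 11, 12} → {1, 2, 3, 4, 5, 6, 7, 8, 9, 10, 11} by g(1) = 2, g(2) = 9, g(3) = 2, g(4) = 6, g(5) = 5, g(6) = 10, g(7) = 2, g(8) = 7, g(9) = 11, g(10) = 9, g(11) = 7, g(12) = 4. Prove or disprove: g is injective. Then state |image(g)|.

8

g(1) = 2 = g(3) with 1 ≠ 3, so g is not injective.
The image of g is {2, 4, 5, 6, 7, 9, 10, 11}, which has 8 elements.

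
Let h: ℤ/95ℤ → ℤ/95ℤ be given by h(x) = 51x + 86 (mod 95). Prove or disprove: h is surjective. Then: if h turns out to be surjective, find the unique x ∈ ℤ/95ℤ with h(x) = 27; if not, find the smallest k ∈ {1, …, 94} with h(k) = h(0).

51

Since gcd(51, 95) = 1, 51 is invertible modulo 95. Euclid's algorithm: 95 = 1·51 + 44, 51 = 1·44 + 7, 44 = 6·7 + 2, 7 = 3·2 + 1; back-substituting gives 1 = 41·51 − 22·95, so 51⁻¹ ≡ 41 (mod 95).
For any y ∈ ℤ/95ℤ, x = 41(y − 86) mod 95 satisfies h(x) = 51·41(y − 86) + 86 ≡ y (since 51·41 ≡ 1 mod 95). So every y has a preimage.
Hence h is surjective.
Since h is surjective, we find h⁻¹(27): we need 51x ≡ 27 − 86 ≡ 36 (mod 95). Using 51⁻¹ = 41: x ≡ 41·36 = 1476 = 15·95 + 51, so x = 51.
Check: h(51) = 51·51 + 86 = 2687 = 28·95 + 27 ≡ 27 (mod 95).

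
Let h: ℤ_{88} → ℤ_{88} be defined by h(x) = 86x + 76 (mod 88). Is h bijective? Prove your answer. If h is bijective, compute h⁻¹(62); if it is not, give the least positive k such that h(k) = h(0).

44

We have gcd(86, 88) = 2 > 1. Taking u = 0 and v = 44: h(0) = 76 and h(44) = 86·44 + 76 = 3860 ≡ 76 (mod 88).
So h(0) = h(44) while 0 ≠ 44, hence h is not injective, hence not bijective.
Since h is not bijective, we find the least positive k with h(k) = h(0): this means 86k ≡ 0 (mod 88), i.e. 88 ∣ 86k. Since gcd(86, 88) = 2, dividing through by 2 this holds exactly when 44 ∣ 43k, and as gcd(43, 44) = 1, exactly when 44 ∣ k.
The smallest positive such k is 44.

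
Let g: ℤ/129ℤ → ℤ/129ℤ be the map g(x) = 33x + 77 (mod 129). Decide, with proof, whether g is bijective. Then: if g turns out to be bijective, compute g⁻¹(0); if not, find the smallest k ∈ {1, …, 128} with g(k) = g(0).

43

Recall: g is injective when g(x_1) = g(x_2) forces x_1 = x_2.
We have gcd(33, 129) = 3 > 1. Taking x_1 = 0 and x_2 = 43: g(0) = 77 and g(43) = 33·43 + 77 = 1496 ≡ 77 (mod 129).
So g(0) = g(43) while 0 ≠ 43, hence g is not injective, hence not bijective.
Since g is not bijective, we find the least positive k with g(k) = g(0): this means 33k ≡ 0 (mod 129), i.e. 129 ∣ 33k. Since gcd(33, 129) = 3, dividing through by 3 this holds exactly when 43 ∣ 11k, and as gcd(11, 43) = 1, exactly when 43 ∣ k.
The smallest positive such k is 43.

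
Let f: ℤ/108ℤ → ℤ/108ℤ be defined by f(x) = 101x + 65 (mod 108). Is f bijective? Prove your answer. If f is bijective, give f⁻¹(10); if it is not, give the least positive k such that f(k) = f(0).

If f(s) = f(t), then 101s ≡ 101t (mod 108). Because gcd(101, 108) = 1, we may cancel 101 to get s ≡ t (mod 108).
We now compute 101⁻¹ mod 108 explicitly. Euclid's algorithm: 108 = 1·101 + 7, 101 = 14·7 + 3, 7 = 2·3 + 1; back-substituting gives 1 = 77·101 − 72·108, so 101⁻¹ ≡ 77 (mod 108).
Then y ↦ 77(y − 65) is a two-sided inverse to f, so every y ∈ ℤ/108ℤ has a preimage.
Thus f is bijective.
Since f is bijective, we compute f⁻¹(10): solve 101x + 65 ≡ 10 (mod 108), i.e. 101x ≡ 53 (mod 108).
Multiplying by 101⁻¹ = 77 gives x ≡ 77·53 = 4081 = 37·108 + 85 ≡ 85 (mod 108).
Check: f(85) = 101·85 + 65 = 8650 = 80·108 + 10 ≡ 10 (mod 108).

85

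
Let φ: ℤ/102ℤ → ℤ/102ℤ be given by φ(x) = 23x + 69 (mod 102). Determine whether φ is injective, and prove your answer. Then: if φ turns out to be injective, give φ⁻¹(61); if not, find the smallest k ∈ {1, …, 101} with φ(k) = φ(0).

Suppose φ(s) = φ(t) in ℤ/102ℤ. Then 23s + 69 ≡ 23t + 69 (mod 102), thus 23(s − t) ≡ 0 (mod 102).
Since gcd(23, 102) = 1, 23 is invertible modulo 102, therefore s − t ≡ 0 (mod 102), i.e. s = t.
Hence φ is injective.
We now compute 23⁻¹ mod 102 explicitly. Euclid's algorithm: 102 = 4·23 + 10, 23 = 2·10 + 3, 10 = 3·3 + 1; back-substituting gives 1 = 71·23 − 16·102, so 23⁻¹ ≡ 71 (mod 102).
Since φ is injective, we compute φ⁻¹(61): solve 23x + 69 ≡ 61 (mod 102), i.e. 23x ≡ 94 (mod 102).
Multiplying by 23⁻¹ = 71 gives x ≡ 71·94 = 6674 = 65·102 + 44 ≡ 44 (mod 102).
Check: φ(44) = 23·44 + 69 = 1081 = 10·102 + 61 ≡ 61 (mod 102).

44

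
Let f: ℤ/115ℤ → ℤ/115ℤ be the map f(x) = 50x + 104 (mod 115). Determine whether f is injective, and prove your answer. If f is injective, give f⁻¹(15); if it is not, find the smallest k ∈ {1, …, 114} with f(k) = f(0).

We have gcd(50, 115) = 5 > 1. Taking u = 0 and v = 23: f(0) = 104 and f(23) = 50·23 + 104 = 1254 ≡ 104 (mod 115).
So f(0) = f(23) while 0 ≠ 23, hence f is not injective.
Since f is not injective, we find the least positive k with f(k) = f(0): this means 50k ≡ 0 (mod 115), i.e. 115 ∣ 50k. Since gcd(50, 115) = 5, dividing through by 5 this holds exactly when 23 ∣ 10k, and as gcd(10, 23) = 1, exactly when 23 ∣ k.
The smallest positive such k is 23.

23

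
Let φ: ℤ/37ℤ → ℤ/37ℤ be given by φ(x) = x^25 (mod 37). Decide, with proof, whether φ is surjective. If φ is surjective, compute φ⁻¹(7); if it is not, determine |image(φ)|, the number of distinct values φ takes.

Since 37 is prime, the nonzero elements of ℤ/37ℤ form a cyclic group of order 36.
As gcd(25, 36) = 1, raising to the 25th power is a bijection on this group: if u^25 ≡ v^25 then (uv^{−1})^25 = 1, and the only element of order dividing gcd(25, 36) = 1 is 1, so u = v.
With φ(0) = 0 this makes φ injective on all of ℤ/37ℤ, hence bijective (finite equal-size domain and codomain). In particular φ is surjective.
Since φ is surjective, we find the preimage of 7. The inverse of x ↦ x^25 on (ℤ/37ℤ)^× is x ↦ x^13, because 25·13 = 325 = 9·36 + 1 ≡ 1 (mod 36) and x^{36} = 1 for x ≠ 0 (Fermat). So φ⁻¹(7) = 7^13 mod 37.
Repeated squaring mod 37: 7^1 ≡ 7, 7^2 ≡ 7² = 49 ≡ 12, 7^4 ≡ 12² = 144 ≡ 33, 7^8 ≡ 33² = 1089 ≡ 16. Since 13 = 8 + 4 + 1, 7^13 ≡ 16·33·7: 16·33 = 528 ≡ 10, then 10·7 = 70 ≡ 33. So 7^13 ≡ 33 (mod 37).
Hence φ⁻¹(7) = 33.

33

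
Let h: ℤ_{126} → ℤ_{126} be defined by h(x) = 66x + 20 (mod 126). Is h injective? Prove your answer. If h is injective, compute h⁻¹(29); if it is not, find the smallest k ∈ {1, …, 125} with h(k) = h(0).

21

Recall that h is injective when h(s) = h(t) forces s = t.
We have gcd(66, 126) = 6 > 1. Taking s = 0 and t = 21: h(0) = 20 and h(21) = 66·21 + 20 = 1406 ≡ 20 (mod 126).
So h(0) = h(21) while 0 ≠ 21, so h is not injective.
Since h is not injective, we find the least positive k with h(k) = h(0): this means 66k ≡ 0 (mod 126), i.e. 126 ∣ 66k. Since gcd(66, 126) = 6, dividing through by 6 this holds exactly when 21 ∣ 11k, and as gcd(11, 21) = 1, exactly when 21 ∣ k.
The smallest positive such k is 21.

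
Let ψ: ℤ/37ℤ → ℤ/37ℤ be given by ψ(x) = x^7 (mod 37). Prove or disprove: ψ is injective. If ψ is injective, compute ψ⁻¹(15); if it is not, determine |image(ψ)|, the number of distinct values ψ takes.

Since 37 is prime, the nonzero elements of ℤ/37ℤ form a cyclic group of order 36.
As gcd(7, 36) = 1, raising to the 7th power is a bijection on this group: if x_1^7 ≡ x_2^7 then (x_1x_2^{−1})^7 = 1, and the only element of order dividing gcd(7, 36) = 1 is 1, so x_1 = x_2.
With ψ(0) = 0 this makes ψ injective on all of ℤ/37ℤ, hence bijective (finite equal-size domain and codomain). In particular ψ is injective.
Since ψ is injective, we find the preimage of 15. The inverse of x ↦ x^7 on (ℤ/37ℤ)^× is x ↦ x^31, because 7·31 = 217 = 6·36 + 1 ≡ 1 (mod 36) and x^{36} = 1 for x ≠ 0 (Fermat). So ψ⁻¹(15) = 15^31 mod 37.
Repeated squaring mod 37: 15^1 ≡ 15, 15^2 ≡ 15² = 225 ≡ 3, 15^4 ≡ 3² = 9, 15^8 ≡ 9² = 81 ≡ 7, 15^16 ≡ 7² = 49 ≡ 12. Since 31 = 16 + 8 + 4 + 2 + 1, 15^31 ≡ 12·7·9·3·15: 12·7 = 84 ≡ 10, then 10·9 = 90 ≡ 16, then 16·3 = 48 ≡ 11, then 11·15 = 165 ≡ 17. So 15^31 ≡ 17 (mod 37).
Hence ψ⁻¹(15) = 17.

17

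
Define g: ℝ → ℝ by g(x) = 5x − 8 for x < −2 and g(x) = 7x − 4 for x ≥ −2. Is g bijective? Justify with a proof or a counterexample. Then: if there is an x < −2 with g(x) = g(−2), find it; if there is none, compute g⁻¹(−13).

-9/7

Both pieces are strictly increasing (slopes 5 and 7), so each is injective on its own interval.
The left piece maps (−∞, −2) onto (−∞, −18); the right piece maps [−2, ∞) onto [−18, ∞).
Since −18 = −18, the images partition ℝ: g is injective and surjective, hence bijective.
Because the two images are disjoint, no x < −2 has g(x) = g(−2), so we compute g⁻¹(−13): −13 lies in [−18, ∞), so solve 7x − 4 = −13: x = (−13 + 4)/7 = −9/7.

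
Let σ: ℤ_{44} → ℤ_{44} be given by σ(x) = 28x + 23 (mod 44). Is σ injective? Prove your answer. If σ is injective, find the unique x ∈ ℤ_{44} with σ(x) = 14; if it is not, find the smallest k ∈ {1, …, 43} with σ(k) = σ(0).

11

We have gcd(28, 44) = 4 > 1. Taking a = 0 and b = 11: σ(0) = 23 and σ(11) = 28·11 + 23 = 331 ≡ 23 (mod 44).
So σ(0) = σ(11) while 0 ≠ 11, so σ is not injective.
Since σ is not injective, we find the least positive k with σ(k) = σ(0): this means 28k ≡ 0 (mod 44), i.e. 44 ∣ 28k. Since gcd(28, 44) = 4, dividing through by 4 this holds exactly when 11 ∣ 7k, and as gcd(7, 11) = 1, exactly when 11 ∣ k.
The smallest positive such k is 11.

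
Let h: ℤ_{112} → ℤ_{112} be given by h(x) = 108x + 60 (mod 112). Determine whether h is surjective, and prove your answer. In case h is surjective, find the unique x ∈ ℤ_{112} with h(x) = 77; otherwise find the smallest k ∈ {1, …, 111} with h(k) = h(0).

28

Since gcd(108, 112) = 4, we have 108x ≡ 0 (mod 4) for all x, so h(x) ≡ 0 (mod 4).
But 1 ≢ 0 (mod 4), so 1 ∈ ℤ_{112} has no preimage. Thus h is not surjective.
Since h is not surjective, we find the least positive k with h(k) = h(0): this means 108k ≡ 0 (mod 112), i.e. 112 ∣ 108k. Since gcd(108, 112) = 4, dividing through by 4 this holds exactly when 28 ∣ 27k, and as gcd(27, 28) = 1, exactly when 28 ∣ k.
The smallest positive such k is 28.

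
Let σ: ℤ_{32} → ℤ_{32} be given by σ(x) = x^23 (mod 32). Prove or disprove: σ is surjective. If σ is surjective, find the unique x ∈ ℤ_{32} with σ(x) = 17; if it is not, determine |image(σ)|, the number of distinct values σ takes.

σ(0) = 0^23 = 0.
σ(2): Repeated squaring mod 32: 2^1 ≡ 2, 2^2 ≡ 2² = 4, 2^4 ≡ 4² = 16, 2^8 ≡ 16² = 256 ≡ 0, 2^16 ≡ 0² = 0. Since 23 = 16 + 4 + 2 + 1, 2^23 ≡ 0·16·4·2: 0·16 = 0, then 0·4 = 0, then 0·2 = 0. So 2^23 ≡ 0 (mod 32).
So σ(0) = σ(2) = 0 while 0 ≠ 2, thus σ is not injective.
A non-injective map from the 32-element set ℤ_{32} to itself takes at most 31 distinct values, so it cannot be surjective. Therefore σ is not surjective.
Since σ is not surjective, we determine |image(σ)|. Computing x^23 mod 32 for each x (by repeated squaring, reducing mod 32 at every step), the values σ(0), σ(1), …, σ(31) are: 0, 1, 0, 11, 0, 13, 0, 23, 0, 25, 0, 3, 0, 5, 0, 15, 0, 17, 0, 27, 0, 29, 0, 7, 0, 9, 0, 19, 0, 21, 0, 31.
The distinct values are {0, 1, 3, 5, 7, 9, 11, 13, 15, 17, 19, 21, 23, 25, 27, 29, 31}; there are 17 of them.

17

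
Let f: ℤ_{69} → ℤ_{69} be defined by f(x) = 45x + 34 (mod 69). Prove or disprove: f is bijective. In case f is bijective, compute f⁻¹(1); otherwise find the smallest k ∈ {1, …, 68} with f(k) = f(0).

We have gcd(45, 69) = 3 > 1. Taking a = 0 and b = 23: f(0) = 34 and f(23) = 45·23 + 34 = 1069 ≡ 34 (mod 69).
So f(0) = f(23) while 0 ≠ 23, hence f is not injective, hence not bijective.
Since f is not bijective, we find the least positive k with f(k) = f(0): this means 45k ≡ 0 (mod 69), i.e. 69 ∣ 45k. Since gcd(45, 69) = 3, dividing through by 3 this holds exactly when 23 ∣ 15k, and as gcd(15, 23) = 1, exactly when 23 ∣ k.
The smallest positive such k is 23.

23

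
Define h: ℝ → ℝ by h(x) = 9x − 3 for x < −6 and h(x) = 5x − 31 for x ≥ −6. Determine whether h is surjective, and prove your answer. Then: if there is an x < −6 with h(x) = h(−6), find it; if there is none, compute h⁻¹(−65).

Both pieces are strictly increasing (slopes 9 and 5), so each is injective on its own interval.
The left piece maps (−∞, −6) onto (−∞, −57); the right piece maps [−6, ∞) onto [−61, ∞).
The union (−∞, −57) ∪ [−61, ∞) covers ℝ, so h is surjective.
For the follow-up: the images overlap, so an x < −6 with h(x) = h(−6) exists. h(−6) = −61; solving 9x − 3 = −61 for x < −6 gives x = (−61 + 3)/9 = −58/9.

-58/9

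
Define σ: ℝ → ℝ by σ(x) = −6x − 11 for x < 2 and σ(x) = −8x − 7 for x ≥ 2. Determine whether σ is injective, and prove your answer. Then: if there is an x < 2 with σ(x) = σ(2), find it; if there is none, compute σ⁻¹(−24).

17/8

Both pieces are strictly decreasing (slopes −6 and −8), so each is injective on its own interval.
The left piece maps (−∞, 2) onto (−23, ∞); the right piece maps [2, ∞) onto (−∞, −23].
These images are disjoint, so no value is attained by both pieces. Thus σ is injective.
Because the two images are disjoint, no x < 2 has σ(x) = σ(2), so we compute σ⁻¹(−24): −24 lies in (−∞, −23], so solve −8x − 7 = −24: x = (−24 + 7)/(−8) = 17/8.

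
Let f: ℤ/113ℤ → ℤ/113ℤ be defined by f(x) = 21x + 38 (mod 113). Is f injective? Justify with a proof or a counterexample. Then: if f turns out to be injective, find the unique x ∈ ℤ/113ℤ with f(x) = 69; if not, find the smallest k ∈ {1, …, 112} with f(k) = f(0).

By definition, injectivity means: for all a, b in the domain, f(a) = f(b) implies a = b.
Suppose f(a) = f(b) in ℤ/113ℤ. Then 21a + 38 ≡ 21b + 38 (mod 113), therefore 21(a − b) ≡ 0 (mod 113).
Since gcd(21, 113) = 1, 21 is invertible modulo 113, so a − b ≡ 0 (mod 113), i.e. a = b.
Hence f is injective.
We now compute 21⁻¹ mod 113 explicitly. Euclid's algorithm: 113 = 5·21 + 8, 21 = 2·8 + 5, 8 = 1·5 + 3, 5 = 1·3 + 2, 3 = 1·2 + 1; back-substituting gives 1 = 70·21 − 13·113, so 21⁻¹ ≡ 70 (mod 113).
Since f is injective, we find f⁻¹(69): we need 21x ≡ 69 − 38 ≡ 31 (mod 113). Using 21⁻¹ = 70: x ≡ 70·31 = 2170 = 19·113 + 23, so x = 23.
Check: f(23) = 21·23 + 38 = 521 = 4·113 + 69 ≡ 69 (mod 113).

23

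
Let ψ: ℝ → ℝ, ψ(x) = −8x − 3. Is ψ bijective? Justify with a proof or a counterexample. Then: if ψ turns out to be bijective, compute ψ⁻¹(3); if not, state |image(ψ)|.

-3/4

Recall: injectivity means: for all u, v in the domain, ψ(u) = ψ(v) implies u = v.
Suppose ψ(u) = ψ(v). Then −8u − 3 = −8v − 3, therefore −8u = −8v, therefore u = v.
For any y ∈ ℝ, x = (y + 3)/(−8) satisfies ψ(x) = y.
So ψ is bijective.
Since ψ is bijective, we compute ψ⁻¹(3) = (3 + 3)/(−8) = −3/4.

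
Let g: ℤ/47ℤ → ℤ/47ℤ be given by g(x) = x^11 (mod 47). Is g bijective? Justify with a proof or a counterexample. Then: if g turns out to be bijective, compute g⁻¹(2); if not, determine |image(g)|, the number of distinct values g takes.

Since 47 is prime, the nonzero elements of ℤ/47ℤ form a cyclic group of order 46.
As gcd(11, 46) = 1, raising to the 11th power is a bijection on this group: if a^11 ≡ b^11 then (ab^{−1})^11 = 1, and the only element of order dividing gcd(11, 46) = 1 is 1, so a = b.
With g(0) = 0 this makes g injective on all of ℤ/47ℤ, hence bijective (finite equal-size domain and codomain). In particular g is bijective.
Since g is bijective, we find the preimage of 2. The inverse of x ↦ x^11 on (ℤ/47ℤ)^× is x ↦ x^21, because 11·21 = 231 = 5·46 + 1 ≡ 1 (mod 46) and x^{46} = 1 for x ≠ 0 (Fermat). So g⁻¹(2) = 2^21 mod 47.
Repeated squaring mod 47: 2^1 ≡ 2, 2^2 ≡ 2² = 4, 2^4 ≡ 4² = 16, 2^8 ≡ 16² = 256 ≡ 21, 2^16 ≡ 21² = 441 ≡ 18. Since 21 = 16 + 4 + 1, 2^21 ≡ 18·16·2: 18·16 = 288 ≡ 6, then 6·2 = 12. So 2^21 ≡ 12 (mod 47).
Hence g⁻¹(2) = 12.

12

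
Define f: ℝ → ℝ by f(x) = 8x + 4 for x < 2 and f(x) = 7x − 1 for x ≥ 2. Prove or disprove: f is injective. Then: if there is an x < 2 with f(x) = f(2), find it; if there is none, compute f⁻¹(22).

9/8

Both pieces are strictly increasing (slopes 8 and 7), so each is injective on its own interval.
The left piece maps (−∞, 2) onto (−∞, 20); the right piece maps [2, ∞) onto [13, ∞).
These images overlap. In particular f(2) = 13 (right piece), and solving 8x + 4 = 13 on the left piece gives x = 9/8 < 2.
So f(9/8) = f(2) with 9/8 ≠ 2, and f is not injective. This x = 9/8 is the requested value below 2.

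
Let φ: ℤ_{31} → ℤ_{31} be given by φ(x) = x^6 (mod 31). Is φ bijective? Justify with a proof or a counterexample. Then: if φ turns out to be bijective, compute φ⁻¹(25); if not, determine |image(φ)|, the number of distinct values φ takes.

6

φ(1) = 1^6 = 1.
φ(5): Repeated squaring mod 31: 5^1 ≡ 5, 5^2 ≡ 5² = 25, 5^4 ≡ 25² = 625 ≡ 5. Since 6 = 4 + 2, 5^6 ≡ 5·25: 5·25 = 125 ≡ 1. So 5^6 ≡ 1 (mod 31).
So φ(1) = φ(5) = 1 while 1 ≠ 5, thus φ is not injective, hence not bijective.
Since φ is not bijective, we determine |image(φ)|. Computing x^6 mod 31 for each x (by repeated squaring, reducing mod 31 at every step), the values φ(0), φ(1), …, φ(30) are: 0, 1, 2, 16, 4, 1, 1, 4, 8, 8, 2, 4, 2, 16, 8, 16, 16, 8, 16, 2, 4, 2, 8, 8, 4, 1, 1, 4, 16, 2, 1.
The distinct values are {0, 1, 2, 4, 8, 16}; there are 6 of them.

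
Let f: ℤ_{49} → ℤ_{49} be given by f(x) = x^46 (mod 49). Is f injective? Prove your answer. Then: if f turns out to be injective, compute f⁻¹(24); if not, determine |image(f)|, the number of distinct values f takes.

f(0) = 0^46 = 0.
f(7): Repeated squaring mod 49: 7^1 ≡ 7, 7^2 ≡ 7² = 49 ≡ 0, 7^4 ≡ 0² = 0, 7^8 ≡ 0² = 0, 7^16 ≡ 0² = 0, 7^32 ≡ 0² = 0. Since 46 = 32 + 8 + 4 + 2, 7^46 ≡ 0·0·0·0: 0·0 = 0, then 0·0 = 0, then 0·0 = 0. So 7^46 ≡ 0 (mod 49).
So f(0) = f(7) = 0 while 0 ≠ 7, therefore f is not injective.
Since f is not injective, we determine |image(f)|. Computing x^46 mod 49 for each x (by repeated squaring, reducing mod 49 at every step), the values f(0), f(1), …, f(48) are: 0, 1, 16, 32, 11, 37, 22, 0, 29, 44, 4, 39, 9, 43, 0, 8, 23, 25, 18, 30, 15, 0, 36, 2, 46, 46, 2, 36, 0, 15, 30, 18, 25, 23, 8, 0, 43, 9, 39, 4, 44, 29, 0, 22, 37, 11, 32, 16, 1.
The distinct values are {0, 1, 2, 4, 8, 9, 11, 15, 16, 18, 22, 23, 25, 29, 30, 32, 36, 37, 39, 43, 44, 46}; there are 22 of them.

22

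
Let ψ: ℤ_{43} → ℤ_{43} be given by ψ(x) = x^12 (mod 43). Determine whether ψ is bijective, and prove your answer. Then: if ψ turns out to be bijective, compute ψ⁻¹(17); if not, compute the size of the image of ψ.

ψ(1) = 1^12 = 1.
ψ(6): Repeated squaring mod 43: 6^1 ≡ 6, 6^2 ≡ 6² = 36, 6^4 ≡ 36² = 1296 ≡ 6, 6^8 ≡ 6² = 36. Since 12 = 8 + 4, 6^12 ≡ 36·6: 36·6 = 216 ≡ 1. So 6^12 ≡ 1 (mod 43).
So ψ(1) = ψ(6) = 1 while 1 ≠ 6, hence ψ is not injective, hence not bijective.
Since ψ is not bijective, we determine |image(ψ)|. Computing x^12 mod 43 for each x (by repeated squaring, reducing mod 43 at every step), the values ψ(0), ψ(1), …, ψ(42) are: 0, 1, 11, 4, 35, 41, 1, 1, 41, 16, 21, 16, 11, 41, 11, 35, 21, 21, 4, 35, 16, 4, 4, 16, 35, 4, 21, 21, 35, 11, 41, 11, 16, 21, 16, 41, 1, 1, 41, 35, 4, 11, 1.
The distinct values are {0, 1, 4, 11, 16, 21, 35, 41}; there are 8 of them.

8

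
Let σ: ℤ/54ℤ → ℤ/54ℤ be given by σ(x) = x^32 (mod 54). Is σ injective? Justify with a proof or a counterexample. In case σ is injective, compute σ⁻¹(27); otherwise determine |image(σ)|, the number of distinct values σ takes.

20

σ(0) = 0^32 = 0.
σ(6): Repeated squaring mod 54: 6^1 ≡ 6, 6^2 ≡ 6² = 36, 6^4 ≡ 36² = 1296 ≡ 0, 6^8 ≡ 0² = 0, 6^16 ≡ 0² = 0, 6^32 ≡ 0² = 0. So 6^32 ≡ 0 (mod 54).
So σ(0) = σ(6) = 0 while 0 ≠ 6, thus σ is not injective.
Since σ is not injective, we determine |image(σ)|. Computing x^32 mod 54 for each x (by repeated squaring, reducing mod 54 at every step), the values σ(0), σ(1), …, σ(53) are: 0, 1, 22, 27, 52, 7, 0, 13, 10, 27, 46, 31, 0, 43, 16, 27, 4, 19, 0, 37, 40, 27, 34, 25, 0, 49, 28, 27, 28, 49, 0, 25, 34, 27, 40, 37, 0, 19, 4, 27, 16, 43, 0, 31, 46, 27, 10, 13, 0, 7, 52, 27, 22, 1.
The distinct values are {0, 1, 4, 7, 10, 13, 16, 19, 22, 25, 27, 28, 31, 34, 37, 40, 43, 46, 49, 52}; there are 20 of them.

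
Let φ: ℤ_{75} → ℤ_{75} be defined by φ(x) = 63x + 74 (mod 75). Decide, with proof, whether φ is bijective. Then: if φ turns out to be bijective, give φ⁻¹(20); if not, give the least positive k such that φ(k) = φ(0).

Recall: injectivity means: for all u, v in the domain, φ(u) = φ(v) implies u = v.
We have gcd(63, 75) = 3 > 1. Taking u = 0 and v = 25: φ(0) = 74 and φ(25) = 63·25 + 74 = 1649 ≡ 74 (mod 75).
So φ(0) = φ(25) while 0 ≠ 25, so φ is not injective, hence not bijective.
Since φ is not bijective, we find the least positive k with φ(k) = φ(0): this means 63k ≡ 0 (mod 75), i.e. 75 ∣ 63k. Since gcd(63, 75) = 3, dividing through by 3 this holds exactly when 25 ∣ 21k, and as gcd(21, 25) = 1, exactly when 25 ∣ k.
The smallest positive such k is 25.

25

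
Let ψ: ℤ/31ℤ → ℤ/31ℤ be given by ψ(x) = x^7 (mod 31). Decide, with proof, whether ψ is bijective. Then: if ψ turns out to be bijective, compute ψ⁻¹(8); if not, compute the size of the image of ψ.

Since 31 is prime, the nonzero elements of ℤ/31ℤ form a cyclic group of order 30.
As gcd(7, 30) = 1, raising to the 7th power is a bijection on this group: if s^7 ≡ t^7 then (st^{−1})^7 = 1, and the only element of order dividing gcd(7, 30) = 1 is 1, so s = t.
With ψ(0) = 0 this makes ψ injective on all of ℤ/31ℤ, hence bijective (finite equal-size domain and codomain). In particular ψ is bijective.
Since ψ is bijective, we find the preimage of 8. The inverse of x ↦ x^7 on (ℤ/31ℤ)^× is x ↦ x^13, because 7·13 = 91 = 3·30 + 1 ≡ 1 (mod 30) and x^{30} = 1 for x ≠ 0 (Fermat). So ψ⁻¹(8) = 8^13 mod 31.
Repeated squaring mod 31: 8^1 ≡ 8, 8^2 ≡ 8² = 64 ≡ 2, 8^4 ≡ 2² = 4, 8^8 ≡ 4² = 16. Since 13 = 8 + 4 + 1, 8^13 ≡ 16·4·8: 16·4 = 64 ≡ 2, then 2·8 = 16. So 8^13 ≡ 16 (mod 31).
Hence ψ⁻¹(8) = 16.

16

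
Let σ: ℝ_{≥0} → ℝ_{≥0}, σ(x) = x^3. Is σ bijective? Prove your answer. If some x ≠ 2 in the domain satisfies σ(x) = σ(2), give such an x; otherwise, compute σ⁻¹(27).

3

On ℝ_{≥0}, x ↦ x^3 is strictly increasing (injective) and for any y ∈ ℝ_{≥0} the 3rd root y^{1/3} lies in ℝ_{≥0} (surjective). So σ is bijective.
Since x ↦ x^3 is strictly increasing on ℝ_{≥0}, it is injective there, so no x ≠ 2 in the domain has σ(x) = σ(2). We therefore compute σ⁻¹(27) = 27^{1/3} = 3 (indeed 3^3 = 27).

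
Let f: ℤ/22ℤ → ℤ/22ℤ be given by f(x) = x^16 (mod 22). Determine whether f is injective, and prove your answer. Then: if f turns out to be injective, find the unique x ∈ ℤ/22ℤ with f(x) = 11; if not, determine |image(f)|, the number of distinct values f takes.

12

f(10): Repeated squaring mod 22: 10^1 ≡ 10, 10^2 ≡ 10² = 100 ≡ 12, 10^4 ≡ 12² = 144 ≡ 12, 10^8 ≡ 12² = 144 ≡ 12, 10^16 ≡ 12² = 144 ≡ 12. So 10^16 ≡ 12 (mod 22).
f(12): Repeated squaring mod 22: 12^1 ≡ 12, 12^2 ≡ 12² = 144 ≡ 12, 12^4 ≡ 12² = 144 ≡ 12, 12^8 ≡ 12² = 144 ≡ 12, 12^16 ≡ 12² = 144 ≡ 12. So 12^16 ≡ 12 (mod 22).
So f(10) = f(12) = 12 while 10 ≠ 12, so f is not injective.
Since f is not injective, we determine |image(f)|. Computing x^16 mod 22 for each x (by repeated squaring, reducing mod 22 at every step), the values f(0), f(1), …, f(21) are: 0, 1, 20, 3, 4, 5, 16, 15, 14, 9, 12, 11, 12, 9, 14, 15, 16, 5, 4, 3, 20, 1.
The distinct values are {0, 1, 3, 4, 5, 9, 11, 12, 14, 15, 16, 20}; there are 12 of them.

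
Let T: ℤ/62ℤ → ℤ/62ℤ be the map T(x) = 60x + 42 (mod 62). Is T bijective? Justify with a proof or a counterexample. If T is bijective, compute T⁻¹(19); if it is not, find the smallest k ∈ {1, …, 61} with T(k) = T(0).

31

Recall that T is injective if T(a) = T(b) implies a = b.
We have gcd(60, 62) = 2 > 1. Taking a = 0 and b = 31: T(0) = 42 and T(31) = 60·31 + 42 = 1902 ≡ 42 (mod 62).
So T(0) = T(31) while 0 ≠ 31, so T is not injective, hence not bijective.
Since T is not bijective, we find the least positive k with T(k) = T(0): this means 60k ≡ 0 (mod 62), i.e. 62 ∣ 60k. Since gcd(60, 62) = 2, dividing through by 2 this holds exactly when 31 ∣ 30k, and as gcd(30, 31) = 1, exactly when 31 ∣ k.
The smallest positive such k is 31.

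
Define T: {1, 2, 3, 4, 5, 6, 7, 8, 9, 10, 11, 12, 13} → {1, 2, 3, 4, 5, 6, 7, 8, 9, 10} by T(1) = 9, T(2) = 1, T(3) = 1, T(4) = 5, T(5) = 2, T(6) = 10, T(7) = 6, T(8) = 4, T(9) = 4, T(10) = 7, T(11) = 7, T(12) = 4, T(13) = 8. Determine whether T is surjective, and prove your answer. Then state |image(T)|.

9

No element maps to 3, so T is not surjective.
The image of T is {1, 2, 4, 5, 6, 7, 8, 9, 10}, which has 9 elements.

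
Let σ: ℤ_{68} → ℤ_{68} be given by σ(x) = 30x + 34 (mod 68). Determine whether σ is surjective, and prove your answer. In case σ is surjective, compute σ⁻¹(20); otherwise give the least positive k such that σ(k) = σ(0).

34

Recall that surjectivity means every element of the codomain has a preimage under σ.
Since gcd(30, 68) = 2, we have 30x ≡ 0 (mod 2) for all x, so σ(x) ≡ 0 (mod 2).
But 1 ≢ 0 (mod 2), so 1 ∈ ℤ_{68} has no preimage. Hence σ is not surjective.
Since σ is not surjective, we find the least positive k with σ(k) = σ(0): this means 30k ≡ 0 (mod 68), i.e. 68 ∣ 30k. Since gcd(30, 68) = 2, dividing through by 2 this holds exactly when 34 ∣ 15k, and as gcd(15, 34) = 1, exactly when 34 ∣ k.
The smallest positive such k is 34.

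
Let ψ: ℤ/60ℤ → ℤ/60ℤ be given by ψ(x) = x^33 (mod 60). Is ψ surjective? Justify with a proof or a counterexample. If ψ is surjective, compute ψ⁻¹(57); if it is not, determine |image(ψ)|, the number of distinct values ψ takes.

45

ψ(0) = 0^33 = 0.
ψ(30): Repeated squaring mod 60: 30^1 ≡ 30, 30^2 ≡ 30² = 900 ≡ 0, 30^4 ≡ 0² = 0, 30^8 ≡ 0² = 0, 30^16 ≡ 0² = 0, 30^32 ≡ 0² = 0. Since 33 = 32 + 1, 30^33 ≡ 0·30: 0·30 = 0. So 30^33 ≡ 0 (mod 60).
So ψ(0) = ψ(30) = 0 while 0 ≠ 30, so ψ is not injective.
A non-injective map from the 60-element set ℤ/60ℤ to itself takes at most 59 distinct values, so it cannot be surjective. Therefore ψ is not surjective.
Since ψ is not surjective, we determine |image(ψ)|. Computing x^33 mod 60 for each x (by repeated squaring, reducing mod 60 at every step), the values ψ(0), ψ(1), …, ψ(59) are: 0, 1, 32, 3, 4, 5, 36, 7, 8, 9, 40, 11, 12, 13, 44, 15, 16, 17, 48, 19, 20, 21, 52, 23, 24, 25, 56, 27, 28, 29, 0, 31, 32, 33, 4, 35, 36, 37, 8, 39, 40, 41, 12, 43, 44, 45, 16, 47, 48, 49, 20, 51, 52, 53, 24, 55, 56, 57, 28, 59.
The distinct values are {0, 1, 3, 4, 5, 7, 8, 9, 11, 12, 13, 15, 16, 17, 19, 20, 21, 23, 24, 25, 27, 28, 29, 31, 32, 33, 35, 36, 37, 39, 40, 41, 43, 44, 45, 47, 48, 49, 51, 52, 53, 55, 56, 57, 59}; there are 45 of them.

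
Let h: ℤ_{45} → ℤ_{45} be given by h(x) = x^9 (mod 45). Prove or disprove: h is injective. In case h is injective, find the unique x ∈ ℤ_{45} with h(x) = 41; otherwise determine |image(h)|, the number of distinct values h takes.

h(0) = 0^9 = 0.
h(15): Repeated squaring mod 45: 15^1 ≡ 15, 15^2 ≡ 15² = 225 ≡ 0, 15^4 ≡ 0² = 0, 15^8 ≡ 0² = 0. Since 9 = 8 + 1, 15^9 ≡ 0·15: 0·15 = 0. So 15^9 ≡ 0 (mod 45).
So h(0) = h(15) = 0 while 0 ≠ 15, so h is not injective.
Since h is not injective, we determine |image(h)|. Computing x^9 mod 45 for each x (by repeated squaring, reducing mod 45 at every step), the values h(0), h(1), …, h(44) are: 0, 1, 17, 18, 19, 35, 36, 37, 8, 9, 10, 26, 27, 28, 44, 0, 1, 17, 18, 19, 35, 36, 37, 8, 9, 10, 26, 27, 28, 44, 0, 1, 17, 18, 19, 35, 36, 37, 8, 9, 10, 26, 27, 28, 44.
The distinct values are {0, 1, 8, 9, 10, 17, 18, 19, 26, 27, 28, 35, 36, 37, 44}; there are 15 of them.

15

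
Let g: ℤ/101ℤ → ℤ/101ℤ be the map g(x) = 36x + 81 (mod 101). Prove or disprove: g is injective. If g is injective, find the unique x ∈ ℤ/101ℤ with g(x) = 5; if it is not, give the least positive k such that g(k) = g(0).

If g(s) = g(t), then 36s ≡ 36t (mod 101). Because gcd(36, 101) = 1, we may cancel 36 to get s ≡ t (mod 101).
Therefore g is injective.
We now compute 36⁻¹ mod 101 explicitly. Euclid's algorithm: 101 = 2·36 + 29, 36 = 1·29 + 7, 29 = 4·7 + 1; back-substituting gives 1 = 87·36 − 31·101, so 36⁻¹ ≡ 87 (mod 101).
Since g is injective, we find g⁻¹(5): we need 36x ≡ 5 − 81 ≡ 25 (mod 101). Using 36⁻¹ = 87: x ≡ 87·25 = 2175 = 21·101 + 54, so x = 54.
Check: g(54) = 36·54 + 81 = 2025 = 20·101 + 5 ≡ 5 (mod 101).

54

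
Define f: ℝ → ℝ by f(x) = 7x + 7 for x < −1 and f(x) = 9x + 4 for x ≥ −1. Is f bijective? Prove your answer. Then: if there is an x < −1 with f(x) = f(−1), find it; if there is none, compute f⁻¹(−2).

Both pieces are strictly increasing (slopes 7 and 9), so each is injective on its own interval.
The left piece maps (−∞, −1) onto (−∞, 0); the right piece maps [−1, ∞) onto [−5, ∞).
These images overlap. In particular f(−1) = −5 (right piece), and solving 7x + 7 = −5 on the left piece gives x = −12/7 < −1.
So f(−12/7) = f(−1) with −12/7 ≠ −1, and f is not injective, hence not bijective. This x = −12/7 is the requested value below −1.

-12/7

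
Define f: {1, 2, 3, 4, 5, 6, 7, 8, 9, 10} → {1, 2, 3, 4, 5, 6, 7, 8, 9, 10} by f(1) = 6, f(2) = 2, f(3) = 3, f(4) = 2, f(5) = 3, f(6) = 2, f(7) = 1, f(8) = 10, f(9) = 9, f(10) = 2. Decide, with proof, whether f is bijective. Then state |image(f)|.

f(2) = 2 = f(4) with 2 ≠ 4, so f is not injective, hence not bijective.
The image of f is {1, 2, 3, 6, 9, 10}, which has 6 elements.

6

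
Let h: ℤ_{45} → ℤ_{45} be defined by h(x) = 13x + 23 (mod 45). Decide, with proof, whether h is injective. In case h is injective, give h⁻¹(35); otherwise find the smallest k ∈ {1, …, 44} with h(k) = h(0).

Recall that h is injective if h(a) = h(b) implies a = b.
Suppose h(a) = h(b) in ℤ_{45}. Then 13a + 23 ≡ 13b + 23 (mod 45), thus 13(a − b) ≡ 0 (mod 45).
Since gcd(13, 45) = 1, 13 is invertible modulo 45, therefore a − b ≡ 0 (mod 45), i.e. a = b.
So h is injective.
We now compute 13⁻¹ mod 45 explicitly. Euclid's algorithm: 45 = 3·13 + 6, 13 = 2·6 + 1; back-substituting gives 1 = 7·13 − 2·45, so 13⁻¹ ≡ 7 (mod 45).
Since h is injective, we find h⁻¹(35): we need 13x ≡ 35 − 23 ≡ 12 (mod 45). Using 13⁻¹ = 7: x ≡ 7·12 = 84 = 1·45 + 39, so x = 39.
Check: h(39) = 13·39 + 23 = 530 = 11·45 + 35 ≡ 35 (mod 45).

39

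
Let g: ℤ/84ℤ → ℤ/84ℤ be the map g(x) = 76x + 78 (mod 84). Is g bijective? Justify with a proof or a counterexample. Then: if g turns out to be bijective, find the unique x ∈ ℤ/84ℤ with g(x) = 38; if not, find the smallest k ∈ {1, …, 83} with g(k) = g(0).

We have gcd(76, 84) = 4 > 1. Taking x_1 = 0 and x_2 = 21: g(0) = 78 and g(21) = 76·21 + 78 = 1674 ≡ 78 (mod 84).
So g(0) = g(21) while 0 ≠ 21, hence g is not injective, hence not bijective.
Since g is not bijective, we find the least positive k with g(k) = g(0): this means 76k ≡ 0 (mod 84), i.e. 84 ∣ 76k. Since gcd(76, 84) = 4, dividing through by 4 this holds exactly when 21 ∣ 19k, and as gcd(19, 21) = 1, exactly when 21 ∣ k.
The smallest positive such k is 21.

21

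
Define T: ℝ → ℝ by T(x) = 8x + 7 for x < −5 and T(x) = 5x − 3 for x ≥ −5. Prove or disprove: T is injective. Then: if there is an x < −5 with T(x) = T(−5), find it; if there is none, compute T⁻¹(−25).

Both pieces are strictly increasing (slopes 8 and 5), so each is injective on its own interval.
The left piece maps (−∞, −5) onto (−∞, −33); the right piece maps [−5, ∞) onto [−28, ∞).
These images are disjoint, so no value is attained by both pieces. Therefore T is injective.
Because the two images are disjoint, no x < −5 has T(x) = T(−5), so we compute T⁻¹(−25): −25 lies in [−28, ∞), so solve 5x − 3 = −25: x = (−25 + 3)/5 = −22/5.

-22/5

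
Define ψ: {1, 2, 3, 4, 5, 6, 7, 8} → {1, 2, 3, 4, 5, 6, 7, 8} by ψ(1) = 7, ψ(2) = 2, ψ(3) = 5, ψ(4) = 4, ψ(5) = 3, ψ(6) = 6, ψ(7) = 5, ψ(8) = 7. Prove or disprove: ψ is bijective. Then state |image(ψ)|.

ψ(3) = 5 = ψ(7) with 3 ≠ 7, so ψ is not injective, hence not bijective.
The image of ψ is {2, 3, 4, 5, 6, 7}, which has 6 elements.

6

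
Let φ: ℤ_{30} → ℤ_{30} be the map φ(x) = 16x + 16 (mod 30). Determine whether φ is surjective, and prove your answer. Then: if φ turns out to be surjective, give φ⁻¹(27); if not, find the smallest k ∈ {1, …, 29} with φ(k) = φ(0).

Recall that surjectivity means every element of the codomain has a preimage under φ.
Since gcd(16, 30) = 2, we have 16x ≡ 0 (mod 2) for all x, so φ(x) ≡ 0 (mod 2).
But 1 ≢ 0 (mod 2), so 1 ∈ ℤ_{30} has no preimage. Hence φ is not surjective.
Since φ is not surjective, we find the least positive k with φ(k) = φ(0): this means 16k ≡ 0 (mod 30), i.e. 30 ∣ 16k. Since gcd(16, 30) = 2, dividing through by 2 this holds exactly when 15 ∣ 8k, and as gcd(8, 15) = 1, exactly when 15 ∣ k.
The smallest positive such k is 15.

15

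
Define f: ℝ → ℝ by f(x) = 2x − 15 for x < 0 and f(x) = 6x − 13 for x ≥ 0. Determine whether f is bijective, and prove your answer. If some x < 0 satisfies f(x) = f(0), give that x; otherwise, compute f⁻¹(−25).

Both pieces are strictly increasing (slopes 2 and 6), so each is injective on its own interval.
The left piece maps (−∞, 0) onto (−∞, −15); the right piece maps [0, ∞) onto [−13, ∞).
The images leave a gap (−15 has no preimage), so f is not surjective, hence not bijective.
Because the two images are disjoint, no x < 0 has f(x) = f(0), so we compute f⁻¹(−25): −25 lies in (−∞, −15), so solve 2x − 15 = −25: x = (−25 + 15)/2 = −5.

-5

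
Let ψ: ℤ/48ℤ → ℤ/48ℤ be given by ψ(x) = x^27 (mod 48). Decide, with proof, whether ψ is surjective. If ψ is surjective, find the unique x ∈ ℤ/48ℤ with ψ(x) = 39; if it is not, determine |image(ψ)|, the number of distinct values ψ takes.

ψ(0) = 0^27 = 0.
ψ(6): Repeated squaring mod 48: 6^1 ≡ 6, 6^2 ≡ 6² = 36, 6^4 ≡ 36² = 1296 ≡ 0, 6^8 ≡ 0² = 0, 6^16 ≡ 0² = 0. Since 27 = 16 + 8 + 2 + 1, 6^27 ≡ 0·0·36·6: 0·0 = 0, then 0·36 = 0, then 0·6 = 0. So 6^27 ≡ 0 (mod 48).
So ψ(0) = ψ(6) = 0 while 0 ≠ 6, so ψ is not injective.
A non-injective map from the 48-element set ℤ/48ℤ to itself takes at most 47 distinct values, so it cannot be surjective. So ψ is not surjective.
Since ψ is not surjective, we determine |image(ψ)|. Computing x^27 mod 48 for each x (by repeated squaring, reducing mod 48 at every step), the values ψ(0), ψ(1), …, ψ(47) are: 0, 1, 32, 27, 16, 29, 0, 7, 32, 9, 16, 35, 0, 37, 32, 15, 16, 17, 0, 43, 32, 45, 16, 23, 0, 25, 32, 3, 16, 5, 0, 31, 32, 33, 16, 11, 0, 13, 32, 39, 16, 41, 0, 19, 32, 21, 16, 47.
The distinct values are {0, 1, 3, 5, 7, 9, 11, 13, 15, 16, 17, 19, 21, 23, 25, 27, 29, 31, 32, 33, 35, 37, 39, 41, 43, 45, 47}; there are 27 of them.

27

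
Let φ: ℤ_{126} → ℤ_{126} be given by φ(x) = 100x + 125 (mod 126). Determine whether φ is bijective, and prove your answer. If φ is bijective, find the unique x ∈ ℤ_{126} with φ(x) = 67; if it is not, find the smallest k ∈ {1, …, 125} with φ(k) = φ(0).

63

We have gcd(100, 126) = 2 > 1. Taking s = 0 and t = 63: φ(0) = 125 and φ(63) = 100·63 + 125 = 6425 ≡ 125 (mod 126).
So φ(0) = φ(63) while 0 ≠ 63, therefore φ is not injective, hence not bijective.
Since φ is not bijective, we find the least positive k with φ(k) = φ(0): this means 100k ≡ 0 (mod 126), i.e. 126 ∣ 100k. Since gcd(100, 126) = 2, dividing through by 2 this holds exactly when 63 ∣ 50k, and as gcd(50, 63) = 1, exactly when 63 ∣ k.
The smallest positive such k is 63.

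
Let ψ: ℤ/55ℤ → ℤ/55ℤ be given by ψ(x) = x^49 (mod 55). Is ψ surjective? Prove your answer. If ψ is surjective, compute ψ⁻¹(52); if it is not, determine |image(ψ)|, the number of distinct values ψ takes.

Computing x^49 mod 55 for each x (by repeated squaring, reducing mod 55 at every step), the values ψ(0), ψ(1), …, ψ(54) are: 0, 1, 17, 48, 14, 20, 46, 52, 18, 49, 10, 11, 12, 28, 4, 25, 31, 2, 8, 29, 5, 21, 22, 23, 39, 15, 36, 42, 13, 19, 40, 16, 32, 33, 34, 50, 26, 47, 53, 24, 30, 51, 27, 43, 44, 45, 6, 37, 3, 9, 35, 41, 7, 38, 54.
Every element of ℤ/55ℤ appears exactly once in this list, so ψ is a bijection, and in particular surjective.
Since ψ is surjective, we read off the preimage of 52 from the same table: ψ(7) = 52, so ψ⁻¹(52) = 7.

7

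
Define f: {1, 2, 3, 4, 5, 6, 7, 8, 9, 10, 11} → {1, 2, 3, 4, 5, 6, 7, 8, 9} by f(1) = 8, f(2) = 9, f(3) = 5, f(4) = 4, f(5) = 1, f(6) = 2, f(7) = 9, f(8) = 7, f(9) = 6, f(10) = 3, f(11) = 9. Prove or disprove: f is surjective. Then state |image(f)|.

Every element of the codomain has a preimage: 1 = f(5), 2 = f(6), 3 = f(10), 4 = f(4), 5 = f(3), 6 = f(9), 7 = f(8), 8 = f(1), 9 = f(2).
Thus f is surjective.
The image of f is {1, 2, 3, 4, 5, 6, 7, 8, 9}, which has 9 elements.

9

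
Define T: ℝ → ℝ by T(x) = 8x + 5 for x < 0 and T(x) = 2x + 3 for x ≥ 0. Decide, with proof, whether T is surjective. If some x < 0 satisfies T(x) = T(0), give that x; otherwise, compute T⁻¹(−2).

-1/4

Both pieces are strictly increasing (slopes 8 and 2), so each is injective on its own interval.
The left piece maps (−∞, 0) onto (−∞, 5); the right piece maps [0, ∞) onto [3, ∞).
The union (−∞, 5) ∪ [3, ∞) covers ℝ, so T is surjective.
For the follow-up: the images overlap, so an x < 0 with T(x) = T(0) exists. T(0) = 3; solving 8x + 5 = 3 for x < 0 gives x = (3 − 5)/8 = −1/4.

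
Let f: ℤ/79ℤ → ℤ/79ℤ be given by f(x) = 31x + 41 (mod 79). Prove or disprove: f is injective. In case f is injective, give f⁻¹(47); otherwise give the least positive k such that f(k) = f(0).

Recall: f is injective if f(x_1) = f(x_2) implies x_1 = x_2.
Suppose f(x_1) = f(x_2) in ℤ/79ℤ. Then 31x_1 + 41 ≡ 31x_2 + 41 (mod 79), therefore 31(x_1 − x_2) ≡ 0 (mod 79).
Since gcd(31, 79) = 1, 31 is invertible modulo 79, therefore x_1 − x_2 ≡ 0 (mod 79), i.e. x_1 = x_2.
Therefore f is injective.
We now compute 31⁻¹ mod 79 explicitly. Euclid's algorithm: 79 = 2·31 + 17, 31 = 1·17 + 14, 17 = 1·14 + 3, 14 = 4·3 + 2, 3 = 1·2 + 1; back-substituting gives 1 = 51·31 − 20·79, so 31⁻¹ ≡ 51 (mod 79).
Since f is injective, we find f⁻¹(47): we need 31x ≡ 47 − 41 ≡ 6 (mod 79). Using 31⁻¹ = 51: x ≡ 51·6 = 306 = 3·79 + 69, so x = 69.
Check: f(69) = 31·69 + 41 = 2180 = 27·79 + 47 ≡ 47 (mod 79).

69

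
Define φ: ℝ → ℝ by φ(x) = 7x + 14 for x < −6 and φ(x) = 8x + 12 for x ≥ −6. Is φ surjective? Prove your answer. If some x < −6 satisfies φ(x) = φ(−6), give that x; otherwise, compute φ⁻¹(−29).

Both pieces are strictly increasing (slopes 7 and 8), so each is injective on its own interval.
The left piece maps (−∞, −6) onto (−∞, −28); the right piece maps [−6, ∞) onto [−36, ∞).
The union (−∞, −28) ∪ [−36, ∞) covers ℝ, so φ is surjective.
For the follow-up: the images overlap, so an x < −6 with φ(x) = φ(−6) exists. φ(−6) = −36; solving 7x + 14 = −36 for x < −6 gives x = (−36 − 14)/7 = −50/7.

-50/7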